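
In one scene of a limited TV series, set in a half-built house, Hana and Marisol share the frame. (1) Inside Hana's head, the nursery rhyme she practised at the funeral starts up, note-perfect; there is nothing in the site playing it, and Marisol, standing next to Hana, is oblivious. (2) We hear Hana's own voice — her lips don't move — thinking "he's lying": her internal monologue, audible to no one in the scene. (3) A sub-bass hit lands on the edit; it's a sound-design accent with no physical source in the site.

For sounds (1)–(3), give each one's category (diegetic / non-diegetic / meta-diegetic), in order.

Sound (1): the music is a memory playing inside Hana's mind alone; no real-world source, Marisol can't hear it, so meta-diegetic.
(2) internal monologue — inside Hana's mind, not spoken into the scene → meta-diegetic.
Sound (3): it's a sound-design accent with no in-world source; no one in the scene can hear it, so non-diegetic.

meta-diegetic, meta-diegetic, non-diegetic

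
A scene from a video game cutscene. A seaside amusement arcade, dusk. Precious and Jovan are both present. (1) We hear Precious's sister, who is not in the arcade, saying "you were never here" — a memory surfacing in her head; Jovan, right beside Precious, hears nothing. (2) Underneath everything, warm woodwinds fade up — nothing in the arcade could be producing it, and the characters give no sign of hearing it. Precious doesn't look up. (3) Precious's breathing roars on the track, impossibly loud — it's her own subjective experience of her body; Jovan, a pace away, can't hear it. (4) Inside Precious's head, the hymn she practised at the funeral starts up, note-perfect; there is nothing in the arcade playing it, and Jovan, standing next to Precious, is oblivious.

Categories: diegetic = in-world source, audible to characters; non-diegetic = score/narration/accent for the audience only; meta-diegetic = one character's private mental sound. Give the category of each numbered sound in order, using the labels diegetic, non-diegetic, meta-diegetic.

Sound (1): a remembered line, private to Precious — not present in the room, not audible to Jovan, so meta-diegetic.
Sound (2): nothing in the arcade produces it and the characters don't hear it — pure soundtrack, so non-diegetic.
(3) a subjective body sound — Precious's private perception, inaudible to Jovan → meta-diegetic.
Sound (4): remembered music, private to Precious — Jovan is oblivious because it isn't in the room, so meta-diegetic.

meta-diegetic, non-diegetic, meta-diegetic, meta-diegetic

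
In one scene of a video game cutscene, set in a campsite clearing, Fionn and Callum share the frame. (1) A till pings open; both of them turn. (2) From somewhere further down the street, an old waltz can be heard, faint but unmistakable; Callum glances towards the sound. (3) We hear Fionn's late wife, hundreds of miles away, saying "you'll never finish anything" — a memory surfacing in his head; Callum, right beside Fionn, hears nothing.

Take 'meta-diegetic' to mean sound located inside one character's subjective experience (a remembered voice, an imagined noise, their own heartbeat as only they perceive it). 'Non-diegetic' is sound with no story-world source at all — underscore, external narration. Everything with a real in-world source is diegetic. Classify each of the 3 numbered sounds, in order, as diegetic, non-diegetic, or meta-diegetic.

(1) is diegetic: a till is a real object/event in the scene's world.
(2) is diegetic: off-screen diegetic: the source is out of frame but still in the story's space.
Sound (3): a remembered line, private to Fionn — not present in the room, not audible to Callum, so meta-diegetic.

diegetic, diegetic, meta-diegetic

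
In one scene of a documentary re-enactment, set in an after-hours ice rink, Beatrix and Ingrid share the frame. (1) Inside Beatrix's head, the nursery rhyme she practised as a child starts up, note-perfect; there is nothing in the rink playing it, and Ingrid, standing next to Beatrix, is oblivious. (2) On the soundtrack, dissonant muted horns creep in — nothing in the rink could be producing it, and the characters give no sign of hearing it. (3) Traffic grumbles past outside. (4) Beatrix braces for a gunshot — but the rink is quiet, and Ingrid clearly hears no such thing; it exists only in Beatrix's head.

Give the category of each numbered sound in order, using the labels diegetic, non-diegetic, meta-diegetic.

Sound (1): remembered music, private to Beatrix — Ingrid is oblivious because it isn't in the room, so meta-diegetic.
(2) is non-diegetic: it has no source in the story world and no character can hear it — it's underscore.
(3) traffic is part of the location's real environment → diegetic.
(4) the sound is imagined by Beatrix; nothing in the story world is producing it and Ingrid can't hear it → meta-diegetic.

meta-diegetic, non-diegetic, diegetic, meta-diegetic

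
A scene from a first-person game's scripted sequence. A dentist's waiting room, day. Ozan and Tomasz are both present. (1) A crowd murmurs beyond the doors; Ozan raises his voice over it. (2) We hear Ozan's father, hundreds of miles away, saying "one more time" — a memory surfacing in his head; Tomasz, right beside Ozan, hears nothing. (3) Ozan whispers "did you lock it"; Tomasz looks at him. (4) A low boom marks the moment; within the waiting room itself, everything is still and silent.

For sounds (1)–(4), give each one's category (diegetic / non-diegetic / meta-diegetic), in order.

(1) ambient/room sound belonging to the story's physical space → diegetic.
Sound (2): a remembered line, private to Ozan — not present in the room, not audible to Tomasz, so meta-diegetic.
Sound (3): spoken by a character present in the story world, so diegetic.
(4) an editorial stinger — it belongs to the cut, not the story world → non-diegetic.

diegetic, meta-diegetic, diegetic, non-diegetic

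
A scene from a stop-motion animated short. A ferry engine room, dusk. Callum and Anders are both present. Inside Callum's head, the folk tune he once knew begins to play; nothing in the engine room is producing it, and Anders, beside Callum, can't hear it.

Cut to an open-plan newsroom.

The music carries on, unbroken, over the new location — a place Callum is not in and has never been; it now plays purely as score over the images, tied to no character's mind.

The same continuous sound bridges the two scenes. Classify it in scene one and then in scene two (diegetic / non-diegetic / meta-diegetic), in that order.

Scene one: the music exists only inside Callum's mind; Anders can't hear it → meta-diegetic.
Scene two: it's detached from Callum entirely and plays over unrelated images with no in-world source — conventional underscore → non-diegetic.

meta-diegetic, non-diegetic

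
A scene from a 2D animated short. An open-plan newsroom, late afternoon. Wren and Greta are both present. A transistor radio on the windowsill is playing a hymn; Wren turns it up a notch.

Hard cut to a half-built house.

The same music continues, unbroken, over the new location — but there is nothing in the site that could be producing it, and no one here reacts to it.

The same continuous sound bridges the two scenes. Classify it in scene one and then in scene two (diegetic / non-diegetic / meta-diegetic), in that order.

Scene one: a transistor radio is an on-screen source and Wren reacts to it → diegetic.
Scene two: there is no source in the site and no one hears it — it's now underscore → non-diegetic.

diegetic, non-diegetic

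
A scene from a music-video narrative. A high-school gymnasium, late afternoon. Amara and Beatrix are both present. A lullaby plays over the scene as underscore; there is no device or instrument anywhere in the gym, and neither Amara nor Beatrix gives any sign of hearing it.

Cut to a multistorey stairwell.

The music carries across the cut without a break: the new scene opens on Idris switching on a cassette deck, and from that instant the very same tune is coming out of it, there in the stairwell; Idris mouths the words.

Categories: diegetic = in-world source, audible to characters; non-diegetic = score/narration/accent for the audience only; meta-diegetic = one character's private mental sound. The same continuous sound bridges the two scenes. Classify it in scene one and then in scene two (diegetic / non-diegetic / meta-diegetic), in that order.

non-diegetic, diegetic

Scene one: there's no in-world source anywhere and no character hears it — underscore for the audience only → non-diegetic.
Scene two: once Idris turns on a cassette deck, the music has a real source in the story world and Idris reacts to it → diegetic.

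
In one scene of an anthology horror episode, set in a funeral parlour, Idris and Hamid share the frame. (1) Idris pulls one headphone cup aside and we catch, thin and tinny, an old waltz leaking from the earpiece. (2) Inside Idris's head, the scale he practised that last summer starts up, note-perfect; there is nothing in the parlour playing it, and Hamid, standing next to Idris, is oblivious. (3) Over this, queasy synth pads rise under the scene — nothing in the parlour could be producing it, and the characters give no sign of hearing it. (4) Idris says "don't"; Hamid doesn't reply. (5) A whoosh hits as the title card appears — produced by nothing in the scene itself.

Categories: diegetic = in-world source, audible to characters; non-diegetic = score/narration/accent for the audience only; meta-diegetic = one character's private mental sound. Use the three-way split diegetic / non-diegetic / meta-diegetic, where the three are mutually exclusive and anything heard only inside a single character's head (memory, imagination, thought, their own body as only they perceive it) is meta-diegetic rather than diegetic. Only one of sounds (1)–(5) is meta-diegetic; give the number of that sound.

Sound (1): it's leaking from a physical pair of headphones in the scene, so diegetic.
(2) it lives in Idris's subjectivity, not in the parlour → meta-diegetic.
Sound (3): nothing in the parlour produces it and the characters don't hear it — pure soundtrack, so non-diegetic.
Sound (4): on-screen dialogue — Idris speaks and Hamid is there to hear, so diegetic.
Sound (5): nothing in the scene produces it; it's an accent added for the audience, so non-diegetic.
Only (2) is meta-diegetic.

2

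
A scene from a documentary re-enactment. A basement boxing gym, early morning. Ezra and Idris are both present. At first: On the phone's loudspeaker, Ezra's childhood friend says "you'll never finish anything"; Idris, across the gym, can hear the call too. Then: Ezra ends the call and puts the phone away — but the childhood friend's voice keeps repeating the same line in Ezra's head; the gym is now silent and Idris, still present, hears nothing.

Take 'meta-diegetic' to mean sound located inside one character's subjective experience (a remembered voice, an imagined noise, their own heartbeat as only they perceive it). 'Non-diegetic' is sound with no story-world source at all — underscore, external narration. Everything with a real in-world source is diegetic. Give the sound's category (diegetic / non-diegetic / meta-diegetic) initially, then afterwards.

diegetic, meta-diegetic

Initially: the loudspeaker is an in-world source; both Ezra and Idris hear the call → diegetic.
Afterwards: with the phone off, the voice continues only as Ezra's private mental replay — Idris can't hear it → meta-diegetic.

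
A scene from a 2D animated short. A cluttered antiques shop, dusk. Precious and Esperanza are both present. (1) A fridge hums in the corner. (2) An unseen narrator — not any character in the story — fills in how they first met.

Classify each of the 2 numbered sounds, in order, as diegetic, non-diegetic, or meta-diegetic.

(1) is diegetic: a fridge is part of the location's real environment.
Sound (2): commentary laid over the scene from outside the fiction, so non-diegetic.

diegetic, non-diegetic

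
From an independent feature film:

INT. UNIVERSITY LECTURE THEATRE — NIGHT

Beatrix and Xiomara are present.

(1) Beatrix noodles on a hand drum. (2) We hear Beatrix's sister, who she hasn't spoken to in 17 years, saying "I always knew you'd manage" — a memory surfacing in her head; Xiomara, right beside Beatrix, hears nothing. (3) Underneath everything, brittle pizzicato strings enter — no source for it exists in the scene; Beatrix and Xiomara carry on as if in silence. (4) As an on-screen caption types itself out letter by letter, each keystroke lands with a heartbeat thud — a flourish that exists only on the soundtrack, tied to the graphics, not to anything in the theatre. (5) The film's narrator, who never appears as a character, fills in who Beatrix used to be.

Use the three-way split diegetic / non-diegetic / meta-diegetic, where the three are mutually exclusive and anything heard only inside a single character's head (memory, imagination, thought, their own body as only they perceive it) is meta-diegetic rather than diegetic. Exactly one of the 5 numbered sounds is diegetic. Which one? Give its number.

1

(1) the instrument and the performer are both in the scene → diegetic.
(2) it's Beatrix's recollection rendered as sound; the other character can't hear it → meta-diegetic.
(3) it has no source in the story world and no character can hear it — it's underscore → non-diegetic.
(4) is non-diegetic: sound married to a title/caption — outside the diegesis by definition.
(5) is non-diegetic: external voice-over — not a character, not heard by anyone in the scene.
Only (1) is diegetic.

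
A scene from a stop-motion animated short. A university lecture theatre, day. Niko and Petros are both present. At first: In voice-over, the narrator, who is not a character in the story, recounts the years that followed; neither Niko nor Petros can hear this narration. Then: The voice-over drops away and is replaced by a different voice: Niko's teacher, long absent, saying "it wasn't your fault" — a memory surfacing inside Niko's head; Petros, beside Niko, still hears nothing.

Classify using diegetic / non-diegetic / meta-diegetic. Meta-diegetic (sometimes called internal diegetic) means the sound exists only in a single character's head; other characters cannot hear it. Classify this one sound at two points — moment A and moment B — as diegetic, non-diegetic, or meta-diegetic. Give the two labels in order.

non-diegetic, meta-diegetic

Moment A: the external narrator addresses only the audience — outside the story world → non-diegetic.
Moment B: the replacement voice is a memory inside Niko's mind specifically → meta-diegetic.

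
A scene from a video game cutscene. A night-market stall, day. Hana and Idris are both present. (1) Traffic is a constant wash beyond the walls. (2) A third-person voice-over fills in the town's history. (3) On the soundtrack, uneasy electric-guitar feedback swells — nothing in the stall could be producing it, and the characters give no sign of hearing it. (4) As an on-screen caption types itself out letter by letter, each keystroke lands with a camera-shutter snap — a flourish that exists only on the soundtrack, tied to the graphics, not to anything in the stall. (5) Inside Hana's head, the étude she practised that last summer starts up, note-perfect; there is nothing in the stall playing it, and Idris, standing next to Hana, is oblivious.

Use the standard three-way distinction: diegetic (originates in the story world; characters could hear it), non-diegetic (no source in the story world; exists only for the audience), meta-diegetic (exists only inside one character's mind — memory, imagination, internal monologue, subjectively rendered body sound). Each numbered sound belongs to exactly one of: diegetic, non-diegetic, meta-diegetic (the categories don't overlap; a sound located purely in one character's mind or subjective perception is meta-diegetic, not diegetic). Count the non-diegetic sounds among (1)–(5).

3

(1) ambient/room sound belonging to the story's physical space → diegetic.
Sound (2): commentary laid over the scene from outside the fiction, so non-diegetic.
(3) is non-diegetic: it has no source in the story world and no character can hear it — it's underscore.
Sound (4): sound married to a title/caption — outside the diegesis by definition, so non-diegetic.
(5) is meta-diegetic: the music is a memory playing inside Hana's mind alone; no real-world source, Idris can't hear it.
So 3 of the 5 are non-diegetic: (2), (3), (4).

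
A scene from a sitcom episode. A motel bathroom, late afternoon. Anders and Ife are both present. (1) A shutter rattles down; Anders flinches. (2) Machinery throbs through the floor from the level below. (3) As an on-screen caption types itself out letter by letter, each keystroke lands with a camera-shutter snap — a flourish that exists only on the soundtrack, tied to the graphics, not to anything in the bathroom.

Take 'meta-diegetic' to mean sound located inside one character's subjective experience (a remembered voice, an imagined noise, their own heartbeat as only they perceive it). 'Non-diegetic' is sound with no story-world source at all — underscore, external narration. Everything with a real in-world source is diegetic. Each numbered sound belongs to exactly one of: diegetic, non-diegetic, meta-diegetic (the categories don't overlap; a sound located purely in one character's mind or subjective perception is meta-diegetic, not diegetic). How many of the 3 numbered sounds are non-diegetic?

1

(1) is diegetic: the sound comes from a shutter physically present in the location.
(2) is diegetic: it's the actual ambient sound of the location.
(3) is non-diegetic: sound married to a title/caption — outside the diegesis by definition.
Non-diegetic: (3) — that's 1.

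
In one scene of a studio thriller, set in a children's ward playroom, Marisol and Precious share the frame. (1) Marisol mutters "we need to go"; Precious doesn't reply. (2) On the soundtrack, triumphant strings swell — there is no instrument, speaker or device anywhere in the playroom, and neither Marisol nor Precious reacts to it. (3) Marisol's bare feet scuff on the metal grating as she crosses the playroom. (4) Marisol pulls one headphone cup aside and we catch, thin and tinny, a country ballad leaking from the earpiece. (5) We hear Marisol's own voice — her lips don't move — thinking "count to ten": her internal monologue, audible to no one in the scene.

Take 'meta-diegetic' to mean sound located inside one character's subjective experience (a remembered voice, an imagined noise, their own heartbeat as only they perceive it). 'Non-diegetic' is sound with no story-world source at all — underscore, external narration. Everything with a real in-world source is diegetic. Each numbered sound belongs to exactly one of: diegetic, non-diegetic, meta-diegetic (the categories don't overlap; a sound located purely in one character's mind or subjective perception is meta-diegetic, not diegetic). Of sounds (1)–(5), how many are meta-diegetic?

(1) on-screen dialogue — Marisol speaks and Precious is there to hear → diegetic.
(2) nothing in the playroom produces it and the characters don't hear it — pure soundtrack → non-diegetic.
Sound (3): Marisol's footsteps are produced in the story world, so diegetic.
(4) is diegetic: it's leaking from a physical pair of headphones in the scene.
(5) is meta-diegetic: it's Marisol's unspoken thought, heard only by the audience via her subjectivity.
Meta-diegetic: (5) — that's 1.

1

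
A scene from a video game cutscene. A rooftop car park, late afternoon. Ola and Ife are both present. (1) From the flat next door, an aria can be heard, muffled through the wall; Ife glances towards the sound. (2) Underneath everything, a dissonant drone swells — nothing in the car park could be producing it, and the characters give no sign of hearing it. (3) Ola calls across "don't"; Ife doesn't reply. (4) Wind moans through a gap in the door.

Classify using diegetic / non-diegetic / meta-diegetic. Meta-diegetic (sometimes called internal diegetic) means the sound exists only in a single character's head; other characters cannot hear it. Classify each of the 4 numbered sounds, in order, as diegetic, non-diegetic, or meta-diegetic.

(1) it's coming from the flat next door — a location within the story world — and Ife reacts → diegetic.
(2) nothing in the car park produces it and the characters don't hear it — pure soundtrack → non-diegetic.
(3) spoken by a character present in the story world → diegetic.
(4) wind is part of the location's real environment → diegetic.

diegetic, non-diegetic, diegetic, diegetic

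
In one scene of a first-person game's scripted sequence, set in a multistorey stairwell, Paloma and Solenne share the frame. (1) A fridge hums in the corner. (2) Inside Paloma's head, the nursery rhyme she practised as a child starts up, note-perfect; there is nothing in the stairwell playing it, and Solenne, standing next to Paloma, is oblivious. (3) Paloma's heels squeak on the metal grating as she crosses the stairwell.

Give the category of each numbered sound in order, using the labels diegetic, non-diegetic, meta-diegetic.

Sound (1): ambient/room sound belonging to the story's physical space, so diegetic.
(2) is meta-diegetic: the music is a memory playing inside Paloma's mind alone; no real-world source, Solenne can't hear it.
(3) is diegetic: Paloma's footsteps are produced in the story world.

diegetic, meta-diegetic, diegetic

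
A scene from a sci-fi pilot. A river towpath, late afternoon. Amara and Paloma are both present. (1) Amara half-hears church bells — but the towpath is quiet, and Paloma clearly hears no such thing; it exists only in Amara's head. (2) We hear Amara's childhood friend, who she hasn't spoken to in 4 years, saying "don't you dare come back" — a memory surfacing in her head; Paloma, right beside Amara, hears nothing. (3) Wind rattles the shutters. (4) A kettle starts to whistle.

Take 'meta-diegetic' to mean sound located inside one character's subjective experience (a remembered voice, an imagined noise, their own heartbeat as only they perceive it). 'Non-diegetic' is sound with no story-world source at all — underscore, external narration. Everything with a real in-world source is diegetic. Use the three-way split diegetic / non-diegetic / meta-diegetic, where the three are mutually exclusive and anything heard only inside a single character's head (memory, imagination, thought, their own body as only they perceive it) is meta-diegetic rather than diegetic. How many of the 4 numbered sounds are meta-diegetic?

2

(1) subjective to Amara: the towpath is silent and Paloma hears nothing → meta-diegetic.
(2) the voice is a memory playing only inside Amara's mind; Paloma can't hear it → meta-diegetic.
(3) it's the actual ambient sound of the location → diegetic.
Sound (4): the sound comes from a kettle physically present in the location, so diegetic.
So 2 of the 4 are meta-diegetic: (1), (2).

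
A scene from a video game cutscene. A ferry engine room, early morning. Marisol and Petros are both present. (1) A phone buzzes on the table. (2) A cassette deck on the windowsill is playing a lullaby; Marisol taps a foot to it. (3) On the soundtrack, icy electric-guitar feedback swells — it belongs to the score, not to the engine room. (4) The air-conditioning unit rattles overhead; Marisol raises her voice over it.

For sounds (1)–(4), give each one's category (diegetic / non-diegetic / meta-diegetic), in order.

diegetic, diegetic, non-diegetic, diegetic

(1) is diegetic: a phone is a real object/event in the scene's world.
(2) a cassette deck is a physical source in the scene and Marisol reacts to it → diegetic.
(3) is non-diegetic: it has no source in the story world and no character can hear it — it's underscore.
(4) is diegetic: it's the actual ambient sound of the location.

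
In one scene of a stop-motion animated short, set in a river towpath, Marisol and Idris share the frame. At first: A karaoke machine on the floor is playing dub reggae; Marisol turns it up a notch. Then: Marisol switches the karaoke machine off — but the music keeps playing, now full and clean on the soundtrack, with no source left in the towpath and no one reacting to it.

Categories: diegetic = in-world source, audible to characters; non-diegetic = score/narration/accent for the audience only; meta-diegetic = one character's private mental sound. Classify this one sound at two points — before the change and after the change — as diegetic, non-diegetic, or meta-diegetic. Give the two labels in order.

diegetic, non-diegetic

Before the change: a karaoke machine is a real in-scene source and Marisol reacts to it → diegetic.
After the change: there is no longer any in-world source and no one can hear it — it has become underscore → non-diegetic.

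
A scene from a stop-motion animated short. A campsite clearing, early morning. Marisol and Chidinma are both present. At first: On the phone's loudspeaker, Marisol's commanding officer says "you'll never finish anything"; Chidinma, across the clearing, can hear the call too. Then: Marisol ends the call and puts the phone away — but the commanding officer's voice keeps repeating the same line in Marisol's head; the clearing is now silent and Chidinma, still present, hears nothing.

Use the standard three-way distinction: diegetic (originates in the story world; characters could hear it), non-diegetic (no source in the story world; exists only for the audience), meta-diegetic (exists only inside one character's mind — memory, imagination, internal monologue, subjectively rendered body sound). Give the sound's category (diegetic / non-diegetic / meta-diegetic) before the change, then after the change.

diegetic, meta-diegetic

Before the change: the loudspeaker is an in-world source; both Marisol and Chidinma hear the call → diegetic.
After the change: with the phone off, the voice continues only as Marisol's private mental replay — Chidinma can't hear it → meta-diegetic.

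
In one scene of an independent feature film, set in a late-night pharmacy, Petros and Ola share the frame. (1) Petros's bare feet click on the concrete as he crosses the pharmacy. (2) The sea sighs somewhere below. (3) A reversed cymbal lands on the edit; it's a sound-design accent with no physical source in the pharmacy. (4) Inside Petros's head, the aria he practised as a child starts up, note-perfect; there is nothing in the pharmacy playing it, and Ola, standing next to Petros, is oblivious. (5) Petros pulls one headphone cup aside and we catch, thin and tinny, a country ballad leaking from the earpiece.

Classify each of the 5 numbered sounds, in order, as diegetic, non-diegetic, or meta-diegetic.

diegetic, diegetic, non-diegetic, meta-diegetic, diegetic

(1) it's the physical sound of Petros moving in the space → diegetic.
(2) the sea is part of the location's real environment → diegetic.
Sound (3): it's a sound-design accent with no in-world source; no one in the scene can hear it, so non-diegetic.
(4) remembered music, private to Petros — Ola is oblivious because it isn't in the room → meta-diegetic.
(5) the headphones are an on-screen source → diegetic.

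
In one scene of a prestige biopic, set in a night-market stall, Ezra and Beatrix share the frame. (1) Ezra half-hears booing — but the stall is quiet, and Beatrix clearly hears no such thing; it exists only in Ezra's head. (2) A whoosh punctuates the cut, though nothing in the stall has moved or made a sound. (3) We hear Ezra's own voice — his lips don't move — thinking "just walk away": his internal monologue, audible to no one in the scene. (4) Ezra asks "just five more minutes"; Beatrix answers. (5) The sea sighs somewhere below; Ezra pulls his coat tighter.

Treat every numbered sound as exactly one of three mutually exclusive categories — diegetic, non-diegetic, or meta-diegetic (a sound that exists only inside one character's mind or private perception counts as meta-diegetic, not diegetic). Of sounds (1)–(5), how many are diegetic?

(1) is meta-diegetic: the sound is imagined by Ezra; nothing in the story world is producing it and Beatrix can't hear it.
(2) it's a sound-design accent with no in-world source; no one in the scene can hear it → non-diegetic.
Sound (3): internal monologue — inside Ezra's mind, not spoken into the scene, so meta-diegetic.
(4) spoken by a character present in the story world → diegetic.
(5) is diegetic: the sea is part of the location's real environment.
Diegetic: (4), (5) — that's 2.

2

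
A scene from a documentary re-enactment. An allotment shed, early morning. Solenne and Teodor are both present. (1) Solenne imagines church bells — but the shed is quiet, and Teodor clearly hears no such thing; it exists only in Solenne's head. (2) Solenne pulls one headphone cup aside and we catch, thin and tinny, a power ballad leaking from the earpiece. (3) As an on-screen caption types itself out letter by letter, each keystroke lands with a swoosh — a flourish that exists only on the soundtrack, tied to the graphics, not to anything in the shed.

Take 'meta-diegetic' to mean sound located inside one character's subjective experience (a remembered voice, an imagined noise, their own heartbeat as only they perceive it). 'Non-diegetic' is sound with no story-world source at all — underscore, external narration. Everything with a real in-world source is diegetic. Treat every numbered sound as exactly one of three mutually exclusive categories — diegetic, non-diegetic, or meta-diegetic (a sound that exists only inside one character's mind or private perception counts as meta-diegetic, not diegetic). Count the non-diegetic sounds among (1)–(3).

1

(1) subjective to Solenne: the shed is silent and Teodor hears nothing → meta-diegetic.
(2) is diegetic: it's leaking from a physical pair of headphones in the scene.
(3) the caption isn't part of the story world, so neither is the sound tied to it → non-diegetic.
Non-diegetic: (3) — that's 1.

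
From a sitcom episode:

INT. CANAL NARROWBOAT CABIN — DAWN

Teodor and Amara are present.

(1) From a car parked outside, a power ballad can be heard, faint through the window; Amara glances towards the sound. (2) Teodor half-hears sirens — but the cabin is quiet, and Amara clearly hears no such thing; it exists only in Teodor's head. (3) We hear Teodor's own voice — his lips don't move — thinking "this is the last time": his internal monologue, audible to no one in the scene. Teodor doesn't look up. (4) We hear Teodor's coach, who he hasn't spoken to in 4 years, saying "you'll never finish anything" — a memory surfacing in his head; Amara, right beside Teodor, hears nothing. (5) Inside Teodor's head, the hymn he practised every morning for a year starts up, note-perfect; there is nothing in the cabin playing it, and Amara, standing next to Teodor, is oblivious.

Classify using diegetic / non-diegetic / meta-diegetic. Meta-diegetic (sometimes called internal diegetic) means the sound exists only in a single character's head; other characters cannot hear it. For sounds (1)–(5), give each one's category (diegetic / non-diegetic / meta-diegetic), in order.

(1) is diegetic: it's coming from a car parked outside — a location within the story world — and Amara reacts.
(2) the sound is imagined by Teodor; nothing in the story world is producing it and Amara can't hear it → meta-diegetic.
(3) is meta-diegetic: it's Teodor's unspoken thought, heard only by the audience via his subjectivity.
Sound (4): a remembered line, private to Teodor — not present in the room, not audible to Amara, so meta-diegetic.
(5) is meta-diegetic: remembered music, private to Teodor — Amara is oblivious because it isn't in the room.

diegetic, meta-diegetic, meta-diegetic, meta-diegetic, meta-diegetic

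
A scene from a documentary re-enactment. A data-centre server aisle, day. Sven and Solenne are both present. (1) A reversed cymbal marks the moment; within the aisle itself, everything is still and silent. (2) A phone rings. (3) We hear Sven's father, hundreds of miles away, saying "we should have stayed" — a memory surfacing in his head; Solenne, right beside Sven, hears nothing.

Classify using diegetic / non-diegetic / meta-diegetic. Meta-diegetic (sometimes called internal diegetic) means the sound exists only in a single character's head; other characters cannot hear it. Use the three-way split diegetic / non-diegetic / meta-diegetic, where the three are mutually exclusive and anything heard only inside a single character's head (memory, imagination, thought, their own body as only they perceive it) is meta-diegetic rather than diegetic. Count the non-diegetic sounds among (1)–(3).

1

Sound (1): an editorial stinger — it belongs to the cut, not the story world, so non-diegetic.
Sound (2): the sound comes from a phone physically present in the location, so diegetic.
Sound (3): it's Sven's recollection rendered as sound; the other character can't hear it, so meta-diegetic.
Non-diegetic: (1) — that's 1.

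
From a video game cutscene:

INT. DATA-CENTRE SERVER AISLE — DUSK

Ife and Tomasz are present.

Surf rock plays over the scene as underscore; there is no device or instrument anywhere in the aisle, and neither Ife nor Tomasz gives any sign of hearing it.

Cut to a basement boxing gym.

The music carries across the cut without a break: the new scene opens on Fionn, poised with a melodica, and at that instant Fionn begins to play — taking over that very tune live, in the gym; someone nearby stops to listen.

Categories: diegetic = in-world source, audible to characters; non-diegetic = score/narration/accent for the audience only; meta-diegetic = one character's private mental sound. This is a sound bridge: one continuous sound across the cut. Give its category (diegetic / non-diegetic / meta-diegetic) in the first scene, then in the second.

Scene one: there's no in-world source anywhere and no character hears it — underscore for the audience only → non-diegetic.
Scene two: from the moment Fionn starts playing, the tune is being performed on a melodica inside the story world and another character hears it → diegetic.

non-diegetic, diegetic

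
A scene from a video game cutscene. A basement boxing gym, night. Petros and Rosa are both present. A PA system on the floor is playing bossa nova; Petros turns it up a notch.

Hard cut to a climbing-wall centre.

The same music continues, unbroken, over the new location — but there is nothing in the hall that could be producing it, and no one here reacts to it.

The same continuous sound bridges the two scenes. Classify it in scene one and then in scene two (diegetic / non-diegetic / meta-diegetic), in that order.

diegetic, non-diegetic

Scene one: a PA system is an on-screen source and Petros reacts to it → diegetic.
Scene two: there is no source in the hall and no one hears it — it's now underscore → non-diegetic.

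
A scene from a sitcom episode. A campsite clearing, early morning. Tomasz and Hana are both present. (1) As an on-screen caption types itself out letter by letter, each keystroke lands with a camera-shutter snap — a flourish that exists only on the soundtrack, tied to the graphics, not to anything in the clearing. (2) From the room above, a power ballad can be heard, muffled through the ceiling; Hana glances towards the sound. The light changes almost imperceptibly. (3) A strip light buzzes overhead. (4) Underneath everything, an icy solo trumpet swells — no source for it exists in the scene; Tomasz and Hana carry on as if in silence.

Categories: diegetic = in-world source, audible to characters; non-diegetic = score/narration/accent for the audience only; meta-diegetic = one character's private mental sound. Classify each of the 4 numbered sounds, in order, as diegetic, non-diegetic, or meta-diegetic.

(1) the caption isn't part of the story world, so neither is the sound tied to it → non-diegetic.
(2) is diegetic: off-screen diegetic: the source is out of frame but still in the story's space.
(3) is diegetic: ambient/room sound belonging to the story's physical space.
Sound (4): it has no source in the story world and no character can hear it — it's underscore, so non-diegetic.

non-diegetic, diegetic, diegetic, non-diegetic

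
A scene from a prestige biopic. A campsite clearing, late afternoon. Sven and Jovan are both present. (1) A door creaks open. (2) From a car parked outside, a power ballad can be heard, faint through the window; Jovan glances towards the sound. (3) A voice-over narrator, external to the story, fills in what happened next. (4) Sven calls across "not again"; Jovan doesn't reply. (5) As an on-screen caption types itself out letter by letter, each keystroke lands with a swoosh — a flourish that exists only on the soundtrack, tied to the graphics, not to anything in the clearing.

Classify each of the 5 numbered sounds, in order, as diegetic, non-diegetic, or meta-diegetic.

(1) is diegetic: the sound comes from a door physically present in the location.
(2) is diegetic: the music has an off-screen but real-world source and a character hears it.
(3) is non-diegetic: commentary laid over the scene from outside the fiction.
Sound (4): Sven is a character speaking aloud in the scene, so diegetic.
Sound (5): the caption isn't part of the story world, so neither is the sound tied to it, so non-diegetic.

diegetic, diegetic, non-diegetic, diegetic, non-diegetic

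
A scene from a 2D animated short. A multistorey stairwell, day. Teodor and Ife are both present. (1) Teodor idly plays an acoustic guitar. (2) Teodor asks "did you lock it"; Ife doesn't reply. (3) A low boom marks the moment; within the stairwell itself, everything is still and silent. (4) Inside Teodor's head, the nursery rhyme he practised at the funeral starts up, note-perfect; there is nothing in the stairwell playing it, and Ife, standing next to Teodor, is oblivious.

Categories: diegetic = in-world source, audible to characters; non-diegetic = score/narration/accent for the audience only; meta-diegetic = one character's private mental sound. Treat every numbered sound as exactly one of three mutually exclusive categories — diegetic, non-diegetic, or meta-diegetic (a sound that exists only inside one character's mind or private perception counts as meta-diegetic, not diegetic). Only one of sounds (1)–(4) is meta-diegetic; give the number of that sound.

4

(1) Teodor is producing the music live, in the story world → diegetic.
(2) is diegetic: Teodor is a character speaking aloud in the scene.
(3) is non-diegetic: it's a sound-design accent with no in-world source; no one in the scene can hear it.
Sound (4): remembered music, private to Teodor — Ife is oblivious because it isn't in the room, so meta-diegetic.
Only (4) is meta-diegetic.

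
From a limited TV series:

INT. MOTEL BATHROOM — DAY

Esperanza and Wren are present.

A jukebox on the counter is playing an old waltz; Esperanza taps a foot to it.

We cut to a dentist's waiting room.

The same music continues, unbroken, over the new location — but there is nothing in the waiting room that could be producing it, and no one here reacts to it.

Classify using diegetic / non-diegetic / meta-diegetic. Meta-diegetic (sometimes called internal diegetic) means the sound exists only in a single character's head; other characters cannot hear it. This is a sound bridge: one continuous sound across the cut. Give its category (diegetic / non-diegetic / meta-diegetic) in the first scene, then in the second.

Scene one: a jukebox is an on-screen source and Esperanza reacts to it → diegetic.
Scene two: there is no source in the waiting room and no one hears it — it's now underscore → non-diegetic.

diegetic, non-diegetic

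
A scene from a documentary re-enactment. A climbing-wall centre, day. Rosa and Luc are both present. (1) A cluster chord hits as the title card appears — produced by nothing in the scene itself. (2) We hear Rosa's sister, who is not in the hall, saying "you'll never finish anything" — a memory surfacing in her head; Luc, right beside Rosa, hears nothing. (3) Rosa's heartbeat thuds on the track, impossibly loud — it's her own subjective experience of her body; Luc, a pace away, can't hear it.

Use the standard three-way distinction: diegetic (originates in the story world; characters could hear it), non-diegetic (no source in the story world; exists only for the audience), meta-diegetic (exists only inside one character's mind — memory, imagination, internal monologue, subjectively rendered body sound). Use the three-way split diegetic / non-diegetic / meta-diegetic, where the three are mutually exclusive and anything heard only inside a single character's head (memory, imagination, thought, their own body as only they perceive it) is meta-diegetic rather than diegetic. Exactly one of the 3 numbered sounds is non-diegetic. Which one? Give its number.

(1) an editorial stinger — it belongs to the cut, not the story world → non-diegetic.
(2) is meta-diegetic: a remembered line, private to Rosa — not present in the room, not audible to Luc.
(3) is meta-diegetic: it's Rosa's internal bodily sensation rendered as sound; only Rosa 'hears' it.
Only (1) is non-diegetic.

1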